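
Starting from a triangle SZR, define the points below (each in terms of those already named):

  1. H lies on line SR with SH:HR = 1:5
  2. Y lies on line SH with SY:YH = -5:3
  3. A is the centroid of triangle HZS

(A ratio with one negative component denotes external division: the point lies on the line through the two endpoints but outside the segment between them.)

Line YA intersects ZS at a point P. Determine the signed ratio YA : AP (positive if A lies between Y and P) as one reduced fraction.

Work in coordinates with S = (0, 0), Z = (1, 0), R = (0, 1).
1. H lies on line SR with SH:HR = 1:5 ⇒ H = (0, 1/6)
2. Y lies on line SH with SY:YH = -5:3 ⇒ Y = (0, 5/12)
3. A is the centroid of triangle HZS ⇒ A = (1/3, 1/18)
line YA meets ZS at P = (5/13, 0)
A = Y + t·(P−Y) with t = 13/15, so YA:AP = 13/15:2/15

YA:AP = 13/2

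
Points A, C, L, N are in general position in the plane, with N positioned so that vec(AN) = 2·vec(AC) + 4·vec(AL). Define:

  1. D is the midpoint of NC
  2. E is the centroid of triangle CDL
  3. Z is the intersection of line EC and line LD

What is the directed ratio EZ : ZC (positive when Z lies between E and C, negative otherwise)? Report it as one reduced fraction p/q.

Assign A = (0, 0), C = (1, 0), L = (0, 1), N = (2, 4) — the answer is frame-independent, so this choice is without loss of generality.
1. D is the midpoint of NC ⇒ D = (3/2, 2)
2. E is the centroid of triangle CDL ⇒ E = (5/6, 1)
3. Z is the intersection of line EC and line LD ⇒ Z = (3/4, 3/2)
Z = E + t·(C−E) with t = -1/2, so EZ:ZC = t:(1−t) = -1/2:3/2

EZ:ZC = -1/3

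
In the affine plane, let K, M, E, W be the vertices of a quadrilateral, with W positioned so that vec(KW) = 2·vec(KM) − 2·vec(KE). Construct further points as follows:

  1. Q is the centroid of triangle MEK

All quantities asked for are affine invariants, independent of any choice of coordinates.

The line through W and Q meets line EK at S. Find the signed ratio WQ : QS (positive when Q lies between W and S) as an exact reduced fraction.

Assign K = (0, 0), M = (1, 0), E = (0, 1), W = (2, -2) — the answer is frame-independent, so this choice is without loss of generality.
1. Q is the centroid of triangle MEK ⇒ Q = (1/3, 1/3)
line WQ meets EK at S = (0, 4/5)
Q = W + t·(S−W) with t = 5/6, so WQ:QS = 5/6:1/6

WQ:QS = 5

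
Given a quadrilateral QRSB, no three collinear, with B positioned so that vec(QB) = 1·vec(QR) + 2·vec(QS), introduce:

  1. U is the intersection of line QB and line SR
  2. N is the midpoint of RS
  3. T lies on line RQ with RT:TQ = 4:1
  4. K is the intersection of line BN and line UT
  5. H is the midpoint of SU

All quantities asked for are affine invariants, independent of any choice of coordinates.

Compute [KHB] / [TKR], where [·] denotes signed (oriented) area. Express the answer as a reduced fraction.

[KHB]:[TKR] = -5/3

Choose coordinates Q = (0, 0), R = (1, 0), S = (0, 1), B = (1, 2).
1. U is the intersection of line QB and line SR ⇒ U = (1/3, 2/3)
2. N is the midpoint of RS ⇒ N = (1/2, 1/2)
3. T lies on line RQ with RT:TQ = 4:1 ⇒ T = (1/5, 0)
4. K is the intersection of line BN and line UT ⇒ K = (0, -1)
5. H is the midpoint of SU ⇒ H = (1/6, 5/6)
2·[KHB] = -4/3, 2·[TKR] = 4/5
[KHB]:[TKR] = -4/3:4/5 = -5/3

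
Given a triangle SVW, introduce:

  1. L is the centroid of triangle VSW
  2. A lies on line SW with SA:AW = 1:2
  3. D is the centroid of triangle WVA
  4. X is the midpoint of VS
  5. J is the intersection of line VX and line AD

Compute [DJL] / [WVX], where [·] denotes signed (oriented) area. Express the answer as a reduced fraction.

[DJL]:[WVX] = -8/27

Work in coordinates with S = (0, 0), V = (1, 0), W = (0, 1).
1. L is the centroid of triangle VSW ⇒ L = (1/3, 1/3)
2. A lies on line SW with SA:AW = 1:2 ⇒ A = (0, 1/3)
3. D is the centroid of triangle WVA ⇒ D = (1/3, 4/9)
4. X is the midpoint of VS ⇒ X = (1/2, 0)
5. J is the intersection of line VX and line AD ⇒ J = (-1, 0)
2·[DJL] = 4/27, 2·[WVX] = -1/2
[DJL]:[WVX] = 4/27:-1/2 = -8/27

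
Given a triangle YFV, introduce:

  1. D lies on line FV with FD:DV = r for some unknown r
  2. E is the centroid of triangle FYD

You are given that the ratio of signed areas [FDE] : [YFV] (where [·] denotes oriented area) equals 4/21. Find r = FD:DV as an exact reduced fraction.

r = 4/3

Choose coordinates Y = (0, 0), F = (1, 0), V = (0, 1).
1. With FD:DV = r, write λ = r/(r+1) so D = F + λ·(V−F); D is affine-linear in λ
2. E is the centroid of triangle FYD ⇒ E is an affine combination of earlier points and hence also affine-linear in λ
Every point depending on D is an affine combination of D and λ-independent points, so each such coordinate is linear in λ; the λ² term in each signed area is a multiple of (V−F)×(V−F) = 0, so 2·[FDE] and 2·[YFV] are each linear in λ. Evaluating at λ=0 and λ=1:
  2·[FDE] = 1/3·λ,   2·[YFV] = 1
So [FDE]:[YFV] = (1/3·λ) / (1). Setting this equal to 4/21:
  1/3·λ = 4/21·(1)  ⇒  λ = 4/7
Then r = λ/(1−λ) = (4/7)/(3/7) = 4/3. Check: with r = 4/3, D = (3/7, 4/7) and [FDE]:[YFV] = 4/21 as required.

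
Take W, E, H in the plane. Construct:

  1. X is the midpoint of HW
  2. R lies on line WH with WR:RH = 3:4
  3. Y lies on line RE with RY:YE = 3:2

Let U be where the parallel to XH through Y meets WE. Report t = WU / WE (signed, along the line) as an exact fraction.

t = 3/5

Set W = (0, 0), E = (1, 0), H = (0, 1); any affine frame gives the same invariant.
1. X is the midpoint of HW ⇒ X = (0, 1/2)
2. R lies on line WH with WR:RH = 3:4 ⇒ R = (0, 3/7)
3. Y lies on line RE with RY:YE = 3:2 ⇒ Y = (3/5, 6/35)
through Y parallel to XH: direction (0, 1/2); meets WE at U = (3/5, 0)
U = W + t·(E−W) with t = 3/5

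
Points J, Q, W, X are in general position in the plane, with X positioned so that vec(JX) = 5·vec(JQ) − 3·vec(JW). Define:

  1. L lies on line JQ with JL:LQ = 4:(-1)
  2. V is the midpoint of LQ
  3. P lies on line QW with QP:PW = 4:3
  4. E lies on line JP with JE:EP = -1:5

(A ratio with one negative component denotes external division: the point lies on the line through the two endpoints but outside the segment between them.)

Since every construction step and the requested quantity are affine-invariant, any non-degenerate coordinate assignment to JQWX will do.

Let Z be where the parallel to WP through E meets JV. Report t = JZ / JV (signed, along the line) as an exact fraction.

Assign J = (0, 0), Q = (1, 0), W = (0, 1), X = (5, -3) — the answer is frame-independent, so this choice is without loss of generality.
1. L lies on line JQ with JL:LQ = 4:(-1) ⇒ L = (4/3, 0)
2. V is the midpoint of LQ ⇒ V = (7/6, 0)
3. P lies on line QW with QP:PW = 4:3 ⇒ P = (3/7, 4/7)
4. E lies on line JP with JE:EP = -1:5 ⇒ E = (-3/28, -1/7)
through E parallel to WP: direction (3/7, -3/7); meets JV at Z = (-1/4, 0)
Z = J + t·(V−J) with t = -3/14

t = -3/14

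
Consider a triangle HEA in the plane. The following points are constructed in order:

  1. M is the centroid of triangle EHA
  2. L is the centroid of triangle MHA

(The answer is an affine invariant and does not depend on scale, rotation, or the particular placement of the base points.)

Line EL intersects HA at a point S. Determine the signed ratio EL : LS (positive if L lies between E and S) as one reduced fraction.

EL:LS = 8

Assign H = (0, 0), E = (1, 0), A = (0, 1) — the answer is frame-independent, so this choice is without loss of generality.
1. M is the centroid of triangle EHA ⇒ M = (1/3, 1/3)
2. L is the centroid of triangle MHA ⇒ L = (1/9, 4/9)
line EL meets HA at S = (0, 1/2)
L = E + t·(S−E) with t = 8/9, so EL:LS = 8/9:1/9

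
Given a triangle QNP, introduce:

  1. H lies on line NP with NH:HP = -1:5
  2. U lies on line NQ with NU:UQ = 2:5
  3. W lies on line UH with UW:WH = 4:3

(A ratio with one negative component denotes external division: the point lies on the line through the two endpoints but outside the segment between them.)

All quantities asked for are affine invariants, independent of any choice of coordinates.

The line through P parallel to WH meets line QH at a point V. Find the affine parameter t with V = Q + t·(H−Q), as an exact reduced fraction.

Assign Q = (0, 0), N = (1, 0), P = (0, 1) — the answer is frame-independent, so this choice is without loss of generality.
1. H lies on line NP with NH:HP = -1:5 ⇒ H = (5/4, -1/4)
2. U lies on line NQ with NU:UQ = 2:5 ⇒ U = (5/7, 0)
3. W lies on line UH with UW:WH = 4:3 ⇒ W = (50/49, -1/7)
through P parallel to WH: direction (45/196, -3/28); meets QH at V = (15/4, -3/4)
V = Q + t·(H−Q) with t = 3

t = 3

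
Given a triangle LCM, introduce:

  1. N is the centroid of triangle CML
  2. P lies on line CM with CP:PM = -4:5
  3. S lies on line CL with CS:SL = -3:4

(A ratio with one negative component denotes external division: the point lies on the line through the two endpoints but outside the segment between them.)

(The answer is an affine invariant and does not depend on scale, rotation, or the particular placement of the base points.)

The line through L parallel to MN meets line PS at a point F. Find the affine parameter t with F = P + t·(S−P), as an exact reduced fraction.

t = -3

Set L = (0, 0), C = (1, 0), M = (0, 1); any affine frame gives the same invariant.
1. N is the centroid of triangle CML ⇒ N = (1/3, 1/3)
2. P lies on line CM with CP:PM = -4:5 ⇒ P = (5, -4)
3. S lies on line CL with CS:SL = -3:4 ⇒ S = (4, 0)
through L parallel to MN: direction (1/3, -2/3); meets PS at F = (8, -16)
F = P + t·(S−P) with t = -3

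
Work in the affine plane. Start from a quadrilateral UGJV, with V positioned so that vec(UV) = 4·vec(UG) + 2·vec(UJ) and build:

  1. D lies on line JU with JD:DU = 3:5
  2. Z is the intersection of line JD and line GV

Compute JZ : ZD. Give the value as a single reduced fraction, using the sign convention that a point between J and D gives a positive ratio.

JZ:ZD = -40/31

Work in coordinates with U = (0, 0), G = (1, 0), J = (0, 1), V = (4, 2).
1. D lies on line JU with JD:DU = 3:5 ⇒ D = (0, 5/8)
2. Z is the intersection of line JD and line GV ⇒ Z = (0, -2/3)
Z = J + t·(D−J) with t = 40/9, so JZ:ZD = t:(1−t) = 40/9:-31/9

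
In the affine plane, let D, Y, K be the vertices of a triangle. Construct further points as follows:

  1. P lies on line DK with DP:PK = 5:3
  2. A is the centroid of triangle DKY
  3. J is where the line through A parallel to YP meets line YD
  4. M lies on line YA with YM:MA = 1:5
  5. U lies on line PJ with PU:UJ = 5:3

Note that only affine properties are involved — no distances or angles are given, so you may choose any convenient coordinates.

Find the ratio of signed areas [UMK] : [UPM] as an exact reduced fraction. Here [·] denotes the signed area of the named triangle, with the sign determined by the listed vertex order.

[UMK]:[UPM] = -292/67

Choose coordinates D = (0, 0), Y = (1, 0), K = (0, 1).
1. P lies on line DK with DP:PK = 5:3 ⇒ P = (0, 5/8)
2. A is the centroid of triangle DKY ⇒ A = (1/3, 1/3)
3. J is where the line through A parallel to YP meets line YD ⇒ J = (13/15, 0)
4. M lies on line YA with YM:MA = 1:5 ⇒ M = (8/9, 1/18)
5. U lies on line PJ with PU:UJ = 5:3 ⇒ U = (13/24, 15/64)
2·[UMK] = 73/432, 2·[UPM] = -67/1728
[UMK]:[UPM] = 73/432:-67/1728 = -292/67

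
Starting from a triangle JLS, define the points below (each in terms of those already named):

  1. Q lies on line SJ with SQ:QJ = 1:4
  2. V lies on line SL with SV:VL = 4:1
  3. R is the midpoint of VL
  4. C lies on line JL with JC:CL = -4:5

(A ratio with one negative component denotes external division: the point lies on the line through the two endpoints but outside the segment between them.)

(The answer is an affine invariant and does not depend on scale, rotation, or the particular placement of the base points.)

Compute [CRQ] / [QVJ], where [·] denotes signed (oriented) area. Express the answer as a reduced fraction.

Set J = (0, 0), L = (1, 0), S = (0, 1); any affine frame gives the same invariant.
1. Q lies on line SJ with SQ:QJ = 1:4 ⇒ Q = (0, 4/5)
2. V lies on line SL with SV:VL = 4:1 ⇒ V = (4/5, 1/5)
3. R is the midpoint of VL ⇒ R = (9/10, 1/10)
4. C lies on line JL with JC:CL = -4:5 ⇒ C = (-4, 0)
2·[CRQ] = 88/25, 2·[QVJ] = -16/25
[CRQ]:[QVJ] = 88/25:-16/25 = -11/2

[CRQ]:[QVJ] = -11/2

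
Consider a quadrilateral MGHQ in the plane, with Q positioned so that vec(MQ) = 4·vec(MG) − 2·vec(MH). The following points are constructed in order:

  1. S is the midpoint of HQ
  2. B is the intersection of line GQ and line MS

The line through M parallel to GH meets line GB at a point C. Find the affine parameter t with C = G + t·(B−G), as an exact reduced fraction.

Work in coordinates with M = (0, 0), G = (1, 0), H = (0, 1), Q = (4, -2).
1. S is the midpoint of HQ ⇒ S = (2, -1/2)
2. B is the intersection of line GQ and line MS ⇒ B = (8/5, -2/5)
through M parallel to GH: direction (-1, 1); meets GB at C = (-2, 2)
C = G + t·(B−G) with t = -5

t = -5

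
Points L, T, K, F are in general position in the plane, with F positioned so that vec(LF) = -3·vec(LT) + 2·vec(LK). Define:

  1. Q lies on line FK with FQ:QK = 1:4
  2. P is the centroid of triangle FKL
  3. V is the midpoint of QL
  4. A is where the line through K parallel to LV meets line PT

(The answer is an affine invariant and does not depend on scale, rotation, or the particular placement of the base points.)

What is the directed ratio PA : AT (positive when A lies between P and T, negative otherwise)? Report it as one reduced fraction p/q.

Choose coordinates L = (0, 0), T = (1, 0), K = (0, 1), F = (-3, 2).
1. Q lies on line FK with FQ:QK = 1:4 ⇒ Q = (-12/5, 9/5)
2. P is the centroid of triangle FKL ⇒ P = (-1, 1)
3. V is the midpoint of QL ⇒ V = (-6/5, 9/10)
4. A is where the line through K parallel to LV meets line PT ⇒ A = (2, -1/2)
A = P + t·(T−P) with t = 3/2, so PA:AT = t:(1−t) = 3/2:-1/2

PA:AT = -3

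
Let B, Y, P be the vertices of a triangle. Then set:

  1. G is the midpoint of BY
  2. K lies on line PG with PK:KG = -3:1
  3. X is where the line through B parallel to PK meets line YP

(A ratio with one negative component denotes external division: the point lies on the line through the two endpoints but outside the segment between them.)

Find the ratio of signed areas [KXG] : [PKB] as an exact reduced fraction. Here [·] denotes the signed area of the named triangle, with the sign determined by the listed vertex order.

Work in coordinates with B = (0, 0), Y = (1, 0), P = (0, 1).
1. G is the midpoint of BY ⇒ G = (1/2, 0)
2. K lies on line PG with PK:KG = -3:1 ⇒ K = (3/4, -1/2)
3. X is where the line through B parallel to PK meets line YP ⇒ X = (-1, 2)
2·[KXG] = -1/4, 2·[PKB] = -3/4
[KXG]:[PKB] = -1/4:-3/4 = 1/3

[KXG]:[PKB] = 1/3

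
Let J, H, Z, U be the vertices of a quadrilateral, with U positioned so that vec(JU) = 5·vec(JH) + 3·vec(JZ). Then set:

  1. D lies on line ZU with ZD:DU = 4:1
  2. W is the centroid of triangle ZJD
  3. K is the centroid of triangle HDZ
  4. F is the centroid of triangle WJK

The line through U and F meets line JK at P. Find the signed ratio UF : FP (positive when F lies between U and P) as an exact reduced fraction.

UF:FP = -17/2

Assign J = (0, 0), H = (1, 0), Z = (0, 1), U = (5, 3) — the answer is frame-independent, so this choice is without loss of generality.
1. D lies on line ZU with ZD:DU = 4:1 ⇒ D = (4, 13/5)
2. W is the centroid of triangle ZJD ⇒ W = (4/3, 6/5)
3. K is the centroid of triangle HDZ ⇒ K = (5/3, 6/5)
4. F is the centroid of triangle WJK ⇒ F = (1, 4/5)
line UF meets JK at P = (25/17, 18/17)
F = U + t·(P−U) with t = 17/15, so UF:FP = 17/15:-2/15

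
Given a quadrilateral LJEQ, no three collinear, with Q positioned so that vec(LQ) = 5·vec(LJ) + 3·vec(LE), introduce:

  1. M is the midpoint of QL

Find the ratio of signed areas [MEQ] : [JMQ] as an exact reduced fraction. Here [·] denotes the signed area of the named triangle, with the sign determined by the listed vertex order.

[MEQ]:[JMQ] = 5/3

Set L = (0, 0), J = (1, 0), E = (0, 1), Q = (5, 3); any affine frame gives the same invariant.
1. M is the midpoint of QL ⇒ M = (5/2, 3/2)
2·[MEQ] = -5/2, 2·[JMQ] = -3/2
[MEQ]:[JMQ] = -5/2:-3/2 = 5/3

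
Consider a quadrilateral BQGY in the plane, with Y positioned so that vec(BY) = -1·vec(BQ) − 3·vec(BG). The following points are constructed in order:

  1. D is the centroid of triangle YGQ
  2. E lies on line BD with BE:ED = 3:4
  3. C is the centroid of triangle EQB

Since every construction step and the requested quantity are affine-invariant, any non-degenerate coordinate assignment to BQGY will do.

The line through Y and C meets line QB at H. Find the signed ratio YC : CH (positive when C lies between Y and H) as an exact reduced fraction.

YC:CH = 61/2

Assign B = (0, 0), Q = (1, 0), G = (0, 1), Y = (-1, -3) — the answer is frame-independent, so this choice is without loss of generality.
1. D is the centroid of triangle YGQ ⇒ D = (0, -2/3)
2. E lies on line BD with BE:ED = 3:4 ⇒ E = (0, -2/7)
3. C is the centroid of triangle EQB ⇒ C = (1/3, -2/21)
line YC meets QB at H = (23/61, 0)
C = Y + t·(H−Y) with t = 61/63, so YC:CH = 61/63:2/63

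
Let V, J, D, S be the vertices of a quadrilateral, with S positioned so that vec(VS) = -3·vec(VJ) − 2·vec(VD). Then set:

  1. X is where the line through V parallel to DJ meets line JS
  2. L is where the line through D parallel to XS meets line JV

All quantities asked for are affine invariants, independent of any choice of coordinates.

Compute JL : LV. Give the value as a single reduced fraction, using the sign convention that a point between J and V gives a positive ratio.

Assign V = (0, 0), J = (1, 0), D = (0, 1), S = (-3, -2) — the answer is frame-independent, so this choice is without loss of generality.
1. X is where the line through V parallel to DJ meets line JS ⇒ X = (1/3, -1/3)
2. L is where the line through D parallel to XS meets line JV ⇒ L = (-2, 0)
L = J + t·(V−J) with t = 3, so JL:LV = t:(1−t) = 3:-2

JL:LV = -3/2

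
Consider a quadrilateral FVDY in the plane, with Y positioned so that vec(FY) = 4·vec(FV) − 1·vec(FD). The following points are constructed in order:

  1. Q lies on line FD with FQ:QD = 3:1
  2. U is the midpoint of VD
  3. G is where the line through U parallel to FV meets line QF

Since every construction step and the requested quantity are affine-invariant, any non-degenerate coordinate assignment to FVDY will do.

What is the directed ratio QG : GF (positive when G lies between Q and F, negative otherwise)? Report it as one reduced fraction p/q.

QG:GF = 1/2

Set F = (0, 0), V = (1, 0), D = (0, 1), Y = (4, -1); any affine frame gives the same invariant.
1. Q lies on line FD with FQ:QD = 3:1 ⇒ Q = (0, 3/4)
2. U is the midpoint of VD ⇒ U = (1/2, 1/2)
3. G is where the line through U parallel to FV meets line QF ⇒ G = (0, 1/2)
G = Q + t·(F−Q) with t = 1/3, so QG:GF = t:(1−t) = 1/3:2/3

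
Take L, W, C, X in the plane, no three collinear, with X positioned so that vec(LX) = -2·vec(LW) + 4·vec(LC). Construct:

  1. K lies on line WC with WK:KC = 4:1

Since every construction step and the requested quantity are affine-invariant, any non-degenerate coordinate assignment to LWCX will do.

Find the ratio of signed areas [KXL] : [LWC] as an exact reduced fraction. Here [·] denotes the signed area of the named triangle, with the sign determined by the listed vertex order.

Work in coordinates with L = (0, 0), W = (1, 0), C = (0, 1), X = (-2, 4).
1. K lies on line WC with WK:KC = 4:1 ⇒ K = (1/5, 4/5)
2·[KXL] = 12/5, 2·[LWC] = 1
[KXL]:[LWC] = 12/5:1 = 12/5

[KXL]:[LWC] = 12/5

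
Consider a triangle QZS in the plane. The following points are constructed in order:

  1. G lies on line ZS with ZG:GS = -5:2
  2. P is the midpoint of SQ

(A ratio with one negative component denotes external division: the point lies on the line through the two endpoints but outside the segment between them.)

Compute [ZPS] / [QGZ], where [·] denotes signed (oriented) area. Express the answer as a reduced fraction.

Assign Q = (0, 0), Z = (1, 0), S = (0, 1) — the answer is frame-independent, so this choice is without loss of generality.
1. G lies on line ZS with ZG:GS = -5:2 ⇒ G = (-2/3, 5/3)
2. P is the midpoint of SQ ⇒ P = (0, 1/2)
2·[ZPS] = -1/2, 2·[QGZ] = -5/3
[ZPS]:[QGZ] = -1/2:-5/3 = 3/10

[ZPS]:[QGZ] = 3/10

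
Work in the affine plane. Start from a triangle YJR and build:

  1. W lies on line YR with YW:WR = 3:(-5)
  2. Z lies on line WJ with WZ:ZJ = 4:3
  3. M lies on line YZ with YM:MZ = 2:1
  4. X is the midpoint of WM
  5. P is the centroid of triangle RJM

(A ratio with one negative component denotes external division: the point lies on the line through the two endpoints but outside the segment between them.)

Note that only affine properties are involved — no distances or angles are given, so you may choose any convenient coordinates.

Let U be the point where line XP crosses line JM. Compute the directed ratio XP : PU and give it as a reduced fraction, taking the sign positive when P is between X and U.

XP:PU = -151/88

Set Y = (0, 0), J = (1, 0), R = (0, 1); any affine frame gives the same invariant.
1. W lies on line YR with YW:WR = 3:(-5) ⇒ W = (0, -3/2)
2. Z lies on line WJ with WZ:ZJ = 4:3 ⇒ Z = (4/7, -9/14)
3. M lies on line YZ with YM:MZ = 2:1 ⇒ M = (8/21, -3/7)
4. X is the midpoint of WM ⇒ X = (4/21, -27/28)
5. P is the centroid of triangle RJM ⇒ P = (29/63, 4/21)
line XP meets JM at U = (961/3171, -510/1057)
P = X + t·(U−X) with t = 151/63, so XP:PU = 151/63:-88/63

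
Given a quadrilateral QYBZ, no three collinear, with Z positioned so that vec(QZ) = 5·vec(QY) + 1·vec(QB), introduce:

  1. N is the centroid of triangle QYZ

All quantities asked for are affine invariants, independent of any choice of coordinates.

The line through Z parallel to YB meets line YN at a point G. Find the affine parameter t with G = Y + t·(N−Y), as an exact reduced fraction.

t = 15/4

Assign Q = (0, 0), Y = (1, 0), B = (0, 1), Z = (5, 1) — the answer is frame-independent, so this choice is without loss of generality.
1. N is the centroid of triangle QYZ ⇒ N = (2, 1/3)
through Z parallel to YB: direction (-1, 1); meets YN at G = (19/4, 5/4)
G = Y + t·(N−Y) with t = 15/4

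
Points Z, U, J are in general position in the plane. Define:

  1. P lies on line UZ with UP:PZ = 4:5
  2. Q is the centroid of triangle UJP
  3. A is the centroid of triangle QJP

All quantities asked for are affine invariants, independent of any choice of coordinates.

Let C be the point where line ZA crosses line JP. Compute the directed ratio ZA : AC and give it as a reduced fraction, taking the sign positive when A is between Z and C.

Work in coordinates with Z = (0, 0), U = (1, 0), J = (0, 1).
1. P lies on line UZ with UP:PZ = 4:5 ⇒ P = (5/9, 0)
2. Q is the centroid of triangle UJP ⇒ Q = (14/27, 1/3)
3. A is the centroid of triangle QJP ⇒ A = (29/81, 4/9)
line ZA meets JP at C = (145/441, 20/49)
A = Z + t·(C−Z) with t = 49/45, so ZA:AC = 49/45:-4/45

ZA:AC = -49/4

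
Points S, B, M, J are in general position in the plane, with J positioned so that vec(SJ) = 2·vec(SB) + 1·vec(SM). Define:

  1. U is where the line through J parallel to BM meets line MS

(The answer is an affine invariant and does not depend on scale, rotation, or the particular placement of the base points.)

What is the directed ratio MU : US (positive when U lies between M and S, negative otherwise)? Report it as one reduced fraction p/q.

Assign S = (0, 0), B = (1, 0), M = (0, 1), J = (2, 1) — the answer is frame-independent, so this choice is without loss of generality.
1. U is where the line through J parallel to BM meets line MS ⇒ U = (0, 3)
U = M + t·(S−M) with t = -2, so MU:US = t:(1−t) = -2:3

MU:US = -2/3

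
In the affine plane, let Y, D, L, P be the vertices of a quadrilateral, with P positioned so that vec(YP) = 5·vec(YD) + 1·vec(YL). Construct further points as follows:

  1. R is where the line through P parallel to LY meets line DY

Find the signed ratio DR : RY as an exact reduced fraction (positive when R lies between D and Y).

Assign Y = (0, 0), D = (1, 0), L = (0, 1), P = (5, 1) — the answer is frame-independent, so this choice is without loss of generality.
1. R is where the line through P parallel to LY meets line DY ⇒ R = (5, 0)
R = D + t·(Y−D) with t = -4, so DR:RY = t:(1−t) = -4:5

DR:RY = -4/5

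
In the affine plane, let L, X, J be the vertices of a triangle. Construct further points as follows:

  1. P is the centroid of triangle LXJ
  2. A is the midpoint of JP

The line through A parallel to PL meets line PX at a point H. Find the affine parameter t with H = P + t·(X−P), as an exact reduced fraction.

t = -1/2

Work in coordinates with L = (0, 0), X = (1, 0), J = (0, 1).
1. P is the centroid of triangle LXJ ⇒ P = (1/3, 1/3)
2. A is the midpoint of JP ⇒ A = (1/6, 2/3)
through A parallel to PL: direction (-1/3, -1/3); meets PX at H = (0, 1/2)
H = P + t·(X−P) with t = -1/2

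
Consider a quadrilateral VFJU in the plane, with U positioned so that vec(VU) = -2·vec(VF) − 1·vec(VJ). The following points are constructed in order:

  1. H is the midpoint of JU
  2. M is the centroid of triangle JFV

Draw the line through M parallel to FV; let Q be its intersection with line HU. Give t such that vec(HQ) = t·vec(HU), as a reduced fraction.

t = -1/3

Work in coordinates with V = (0, 0), F = (1, 0), J = (0, 1), U = (-2, -1).
1. H is the midpoint of JU ⇒ H = (-1, 0)
2. M is the centroid of triangle JFV ⇒ M = (1/3, 1/3)
through M parallel to FV: direction (-1, 0); meets HU at Q = (-2/3, 1/3)
Q = H + t·(U−H) with t = -1/3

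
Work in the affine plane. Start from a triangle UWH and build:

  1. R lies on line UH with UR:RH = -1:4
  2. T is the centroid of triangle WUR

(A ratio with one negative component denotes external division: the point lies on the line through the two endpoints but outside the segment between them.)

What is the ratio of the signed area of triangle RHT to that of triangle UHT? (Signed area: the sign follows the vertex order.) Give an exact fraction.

[RHT]:[UHT] = 4/3

Choose coordinates U = (0, 0), W = (1, 0), H = (0, 1).
1. R lies on line UH with UR:RH = -1:4 ⇒ R = (0, -1/3)
2. T is the centroid of triangle WUR ⇒ T = (1/3, -1/9)
2·[RHT] = -4/9, 2·[UHT] = -1/3
[RHT]:[UHT] = -4/9:-1/3 = 4/3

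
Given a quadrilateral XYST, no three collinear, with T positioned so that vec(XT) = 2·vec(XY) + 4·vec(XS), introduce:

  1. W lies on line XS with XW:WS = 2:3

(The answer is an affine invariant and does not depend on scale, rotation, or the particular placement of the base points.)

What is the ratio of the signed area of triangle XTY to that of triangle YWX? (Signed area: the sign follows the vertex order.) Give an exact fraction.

Assign X = (0, 0), Y = (1, 0), S = (0, 1), T = (2, 4) — the answer is frame-independent, so this choice is without loss of generality.
1. W lies on line XS with XW:WS = 2:3 ⇒ W = (0, 2/5)
2·[XTY] = -4, 2·[YWX] = 2/5
[XTY]:[YWX] = -4:2/5 = -10

[XTY]:[YWX] = -10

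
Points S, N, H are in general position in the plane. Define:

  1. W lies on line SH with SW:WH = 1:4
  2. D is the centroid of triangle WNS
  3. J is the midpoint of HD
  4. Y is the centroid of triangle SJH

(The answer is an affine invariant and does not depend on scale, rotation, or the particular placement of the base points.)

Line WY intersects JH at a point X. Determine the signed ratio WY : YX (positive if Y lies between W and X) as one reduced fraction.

WY:YX = 7/5

Choose coordinates S = (0, 0), N = (1, 0), H = (0, 1).
1. W lies on line SH with SW:WH = 1:4 ⇒ W = (0, 1/5)
2. D is the centroid of triangle WNS ⇒ D = (1/3, 1/15)
3. J is the midpoint of HD ⇒ J = (1/6, 8/15)
4. Y is the centroid of triangle SJH ⇒ Y = (1/18, 23/45)
line WY meets JH at X = (2/21, 11/15)
Y = W + t·(X−W) with t = 7/12, so WY:YX = 7/12:5/12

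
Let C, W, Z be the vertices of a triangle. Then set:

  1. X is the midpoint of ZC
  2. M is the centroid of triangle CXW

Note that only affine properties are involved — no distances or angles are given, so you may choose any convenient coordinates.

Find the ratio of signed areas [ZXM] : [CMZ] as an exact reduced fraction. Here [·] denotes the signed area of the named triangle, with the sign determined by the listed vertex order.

[ZXM]:[CMZ] = 1/2

Set C = (0, 0), W = (1, 0), Z = (0, 1); any affine frame gives the same invariant.
1. X is the midpoint of ZC ⇒ X = (0, 1/2)
2. M is the centroid of triangle CXW ⇒ M = (1/3, 1/6)
2·[ZXM] = 1/6, 2·[CMZ] = 1/3
[ZXM]:[CMZ] = 1/6:1/3 = 1/2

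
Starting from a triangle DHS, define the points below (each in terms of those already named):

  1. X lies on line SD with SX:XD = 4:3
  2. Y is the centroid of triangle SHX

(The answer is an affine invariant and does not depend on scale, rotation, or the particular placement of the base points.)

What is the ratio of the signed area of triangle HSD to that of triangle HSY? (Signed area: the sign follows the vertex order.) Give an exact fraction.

[HSD]:[HSY] = 21/4

Work in coordinates with D = (0, 0), H = (1, 0), S = (0, 1).
1. X lies on line SD with SX:XD = 4:3 ⇒ X = (0, 3/7)
2. Y is the centroid of triangle SHX ⇒ Y = (1/3, 10/21)
2·[HSD] = 1, 2·[HSY] = 4/21
[HSD]:[HSY] = 1:4/21 = 21/4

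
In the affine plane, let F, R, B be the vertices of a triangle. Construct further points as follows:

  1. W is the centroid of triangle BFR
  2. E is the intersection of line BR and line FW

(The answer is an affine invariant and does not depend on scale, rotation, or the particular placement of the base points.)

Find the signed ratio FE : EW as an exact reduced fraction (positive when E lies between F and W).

FE:EW = -3

Choose coordinates F = (0, 0), R = (1, 0), B = (0, 1).
1. W is the centroid of triangle BFR ⇒ W = (1/3, 1/3)
2. E is the intersection of line BR and line FW ⇒ E = (1/2, 1/2)
E = F + t·(W−F) with t = 3/2, so FE:EW = t:(1−t) = 3/2:-1/2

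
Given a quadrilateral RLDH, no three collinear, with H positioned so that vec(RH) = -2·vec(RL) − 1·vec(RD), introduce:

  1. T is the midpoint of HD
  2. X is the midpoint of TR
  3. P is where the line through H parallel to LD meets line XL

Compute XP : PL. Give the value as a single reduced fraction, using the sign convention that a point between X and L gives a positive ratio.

Choose coordinates R = (0, 0), L = (1, 0), D = (0, 1), H = (-2, -1).
1. T is the midpoint of HD ⇒ T = (-1, 0)
2. X is the midpoint of TR ⇒ X = (-1/2, 0)
3. P is where the line through H parallel to LD meets line XL ⇒ P = (-3, 0)
P = X + t·(L−X) with t = -5/3, so XP:PL = t:(1−t) = -5/3:8/3

XP:PL = -5/8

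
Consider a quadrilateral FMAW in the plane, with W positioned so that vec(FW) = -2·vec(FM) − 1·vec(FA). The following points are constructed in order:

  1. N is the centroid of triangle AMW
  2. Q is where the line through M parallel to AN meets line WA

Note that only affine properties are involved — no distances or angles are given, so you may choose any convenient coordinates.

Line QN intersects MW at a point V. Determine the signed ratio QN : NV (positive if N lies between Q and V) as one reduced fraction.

Set F = (0, 0), M = (1, 0), A = (0, 1), W = (-2, -1); any affine frame gives the same invariant.
1. N is the centroid of triangle AMW ⇒ N = (-1/3, 0)
2. Q is where the line through M parallel to AN meets line WA ⇒ Q = (2, 3)
line QN meets MW at V = (-4/5, -3/5)
N = Q + t·(V−Q) with t = 5/6, so QN:NV = 5/6:1/6

QN:NV = 5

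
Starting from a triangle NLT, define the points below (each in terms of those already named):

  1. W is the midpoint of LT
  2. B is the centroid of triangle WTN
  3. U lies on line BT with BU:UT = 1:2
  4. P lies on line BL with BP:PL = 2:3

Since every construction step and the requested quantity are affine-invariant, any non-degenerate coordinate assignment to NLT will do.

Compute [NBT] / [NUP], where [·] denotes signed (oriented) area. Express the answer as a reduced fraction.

[NBT]:[NUP] = -5/9

Set N = (0, 0), L = (1, 0), T = (0, 1); any affine frame gives the same invariant.
1. W is the midpoint of LT ⇒ W = (1/2, 1/2)
2. B is the centroid of triangle WTN ⇒ B = (1/6, 1/2)
3. U lies on line BT with BU:UT = 1:2 ⇒ U = (1/9, 2/3)
4. P lies on line BL with BP:PL = 2:3 ⇒ P = (1/2, 3/10)
2·[NBT] = 1/6, 2·[NUP] = -3/10
[NBT]:[NUP] = 1/6:-3/10 = -5/9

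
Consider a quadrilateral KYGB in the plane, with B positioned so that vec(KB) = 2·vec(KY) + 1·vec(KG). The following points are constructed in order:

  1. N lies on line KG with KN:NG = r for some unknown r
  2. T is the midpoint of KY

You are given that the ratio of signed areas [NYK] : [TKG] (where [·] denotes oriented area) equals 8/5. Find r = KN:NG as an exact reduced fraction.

Set K = (0, 0), Y = (1, 0), G = (0, 1), B = (2, 1); any affine frame gives the same invariant.
1. With KN:NG = r, write λ = r/(r+1) so N = K + λ·(G−K); N is affine-linear in λ
2. T is the midpoint of KY ⇒ T = (1/2, 0)
Every point depending on N is an affine combination of N and λ-independent points, so each such coordinate is linear in λ; the λ² term in each signed area is a multiple of (G−K)×(G−K) = 0, so 2·[NYK] and 2·[TKG] are each linear in λ. Evaluating at λ=0 and λ=1:
  2·[NYK] = −λ,   2·[TKG] = -1/2
So [NYK]:[TKG] = (−λ) / (-1/2). Setting this equal to 8/5:
  −λ = 8/5·(-1/2)  ⇒  λ = 4/5
Then r = λ/(1−λ) = (4/5)/(1/5) = 4. Check: with r = 4, N = (0, 4/5) and [NYK]:[TKG] = 8/5 as required.

r = 4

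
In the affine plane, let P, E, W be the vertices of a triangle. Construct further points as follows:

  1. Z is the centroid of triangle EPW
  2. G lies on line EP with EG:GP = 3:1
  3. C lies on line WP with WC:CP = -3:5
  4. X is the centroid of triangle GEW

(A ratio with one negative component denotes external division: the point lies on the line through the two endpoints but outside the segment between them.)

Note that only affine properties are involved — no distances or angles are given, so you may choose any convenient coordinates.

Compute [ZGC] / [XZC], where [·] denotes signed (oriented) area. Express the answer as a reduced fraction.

Work in coordinates with P = (0, 0), E = (1, 0), W = (0, 1).
1. Z is the centroid of triangle EPW ⇒ Z = (1/3, 1/3)
2. G lies on line EP with EG:GP = 3:1 ⇒ G = (1/4, 0)
3. C lies on line WP with WC:CP = -3:5 ⇒ C = (0, 5/2)
4. X is the centroid of triangle GEW ⇒ X = (5/12, 1/3)
2·[ZGC] = -7/24, 2·[XZC] = -13/72
[ZGC]:[XZC] = -7/24:-13/72 = 21/13

[ZGC]:[XZC] = 21/13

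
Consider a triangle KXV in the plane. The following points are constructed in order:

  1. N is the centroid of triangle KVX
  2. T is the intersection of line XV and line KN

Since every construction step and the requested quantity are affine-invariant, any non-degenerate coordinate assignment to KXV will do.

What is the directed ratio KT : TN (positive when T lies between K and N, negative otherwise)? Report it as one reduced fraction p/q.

KT:TN = -3

Choose coordinates K = (0, 0), X = (1, 0), V = (0, 1).
1. N is the centroid of triangle KVX ⇒ N = (1/3, 1/3)
2. T is the intersection of line XV and line KN ⇒ T = (1/2, 1/2)
T = K + t·(N−K) with t = 3/2, so KT:TN = t:(1−t) = 3/2:-1/2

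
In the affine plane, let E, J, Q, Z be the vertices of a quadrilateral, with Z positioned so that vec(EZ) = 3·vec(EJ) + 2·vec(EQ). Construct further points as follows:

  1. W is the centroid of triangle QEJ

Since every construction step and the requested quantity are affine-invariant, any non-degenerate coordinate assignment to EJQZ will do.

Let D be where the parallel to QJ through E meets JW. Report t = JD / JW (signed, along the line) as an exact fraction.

Assign E = (0, 0), J = (1, 0), Q = (0, 1), Z = (3, 2) — the answer is frame-independent, so this choice is without loss of generality.
1. W is the centroid of triangle QEJ ⇒ W = (1/3, 1/3)
through E parallel to QJ: direction (1, -1); meets JW at D = (-1, 1)
D = J + t·(W−J) with t = 3

t = 3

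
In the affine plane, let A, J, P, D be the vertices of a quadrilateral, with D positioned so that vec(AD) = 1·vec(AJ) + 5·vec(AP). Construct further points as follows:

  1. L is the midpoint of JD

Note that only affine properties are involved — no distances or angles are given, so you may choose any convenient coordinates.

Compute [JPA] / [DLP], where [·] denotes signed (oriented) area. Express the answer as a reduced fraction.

Work in coordinates with A = (0, 0), J = (1, 0), P = (0, 1), D = (1, 5).
1. L is the midpoint of JD ⇒ L = (1, 5/2)
2·[JPA] = 1, 2·[DLP] = -5/2
[JPA]:[DLP] = 1:-5/2 = -2/5

[JPA]:[DLP] = -2/5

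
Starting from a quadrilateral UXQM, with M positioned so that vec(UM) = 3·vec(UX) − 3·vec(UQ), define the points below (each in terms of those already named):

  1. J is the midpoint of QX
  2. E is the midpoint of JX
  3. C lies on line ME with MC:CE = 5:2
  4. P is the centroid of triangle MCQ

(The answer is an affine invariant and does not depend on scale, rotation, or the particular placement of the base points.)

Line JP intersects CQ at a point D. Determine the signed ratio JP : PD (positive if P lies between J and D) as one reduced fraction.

JP:PD = -9/5

Set U = (0, 0), X = (1, 0), Q = (0, 1), M = (3, -3); any affine frame gives the same invariant.
1. J is the midpoint of QX ⇒ J = (1/2, 1/2)
2. E is the midpoint of JX ⇒ E = (3/4, 1/4)
3. C lies on line ME with MC:CE = 5:2 ⇒ C = (39/28, -19/28)
4. P is the centroid of triangle MCQ ⇒ P = (41/28, -25/28)
line JP meets CQ at D = (13/14, -5/42)
P = J + t·(D−J) with t = 9/4, so JP:PD = 9/4:-5/4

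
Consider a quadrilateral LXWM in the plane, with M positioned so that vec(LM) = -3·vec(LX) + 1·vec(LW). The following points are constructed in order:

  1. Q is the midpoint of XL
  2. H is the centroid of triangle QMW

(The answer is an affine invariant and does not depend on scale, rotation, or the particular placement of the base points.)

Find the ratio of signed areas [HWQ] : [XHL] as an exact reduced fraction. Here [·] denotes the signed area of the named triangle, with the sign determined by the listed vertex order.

Work in coordinates with L = (0, 0), X = (1, 0), W = (0, 1), M = (-3, 1).
1. Q is the midpoint of XL ⇒ Q = (1/2, 0)
2. H is the centroid of triangle QMW ⇒ H = (-5/6, 2/3)
2·[HWQ] = -1, 2·[XHL] = 2/3
[HWQ]:[XHL] = -1:2/3 = -3/2

[HWQ]:[XHL] = -3/2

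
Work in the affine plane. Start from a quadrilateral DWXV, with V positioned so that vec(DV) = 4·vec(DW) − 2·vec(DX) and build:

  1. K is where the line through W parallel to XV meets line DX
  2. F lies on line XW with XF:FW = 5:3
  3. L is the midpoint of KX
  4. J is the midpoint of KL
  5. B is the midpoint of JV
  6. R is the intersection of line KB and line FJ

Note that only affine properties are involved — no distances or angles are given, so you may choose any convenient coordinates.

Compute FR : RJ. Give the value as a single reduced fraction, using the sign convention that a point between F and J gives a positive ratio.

FR:RJ = -23/32

Choose coordinates D = (0, 0), W = (1, 0), X = (0, 1), V = (4, -2).
1. K is where the line through W parallel to XV meets line DX ⇒ K = (0, 3/4)
2. F lies on line XW with XF:FW = 5:3 ⇒ F = (5/8, 3/8)
3. L is the midpoint of KX ⇒ L = (0, 7/8)
4. J is the midpoint of KL ⇒ J = (0, 13/16)
5. B is the midpoint of JV ⇒ B = (2, -19/32)
6. R is the intersection of line KB and line FJ ⇒ R = (20/9, -107/144)
R = F + t·(J−F) with t = -23/9, so FR:RJ = t:(1−t) = -23/9:32/9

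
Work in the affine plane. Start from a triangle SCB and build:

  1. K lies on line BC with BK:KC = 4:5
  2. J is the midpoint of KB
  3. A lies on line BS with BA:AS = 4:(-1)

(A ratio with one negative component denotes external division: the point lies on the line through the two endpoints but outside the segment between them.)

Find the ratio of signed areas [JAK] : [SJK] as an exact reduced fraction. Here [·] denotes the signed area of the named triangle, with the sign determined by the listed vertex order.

[JAK]:[SJK] = -4/3

Assign S = (0, 0), C = (1, 0), B = (0, 1) — the answer is frame-independent, so this choice is without loss of generality.
1. K lies on line BC with BK:KC = 4:5 ⇒ K = (4/9, 5/9)
2. J is the midpoint of KB ⇒ J = (2/9, 7/9)
3. A lies on line BS with BA:AS = 4:(-1) ⇒ A = (0, -1/3)
2·[JAK] = 8/27, 2·[SJK] = -2/9
[JAK]:[SJK] = 8/27:-2/9 = -4/3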